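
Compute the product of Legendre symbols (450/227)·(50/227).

1

By multiplicativity, (450·50/227) = (450/227)·(50/227).
First factor (450/227):
(450/227)
  = (223/227)    [450 ≡ 223 mod 227]
  = -(227/223)    [QR: both ≡ 3 mod 4, sign flips]
  = -(4/223)    [227 ≡ 4 mod 223]
  = -(1/223)    [223 ≡ 7 mod 8 ⇒ (2/223)^2 = +1]
  = -1    [(1/223) = 1]
Second factor (50/227):
(50/227)
  = -(25/227)    [227 ≡ 3 mod 8 ⇒ (2/227) = -1]
  = -(227/25)    [QR: 25 ≡ 1 mod 4, sign kept]
  = -(2/25)    [227 ≡ 2 mod 25]
  = -(1/25)    [25 ≡ 1 mod 8 ⇒ (2/25) = +1]
  = -1    [(1/25) = 1]
Product: (-1)·(-1) = 1.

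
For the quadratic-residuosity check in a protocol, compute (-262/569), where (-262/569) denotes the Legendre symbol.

Reduce the numerator: -262 ≡ 307 (mod 569), so (-262/569) = (307/569).
569 ≡ 1 (mod 4), so quadratic reciprocity gives (307/569) = (569/307). Reduce: 569 ≡ 262 (mod 307). Now have (262/307).
Factor out 2: 262 = 2·131. Since 307 ≡ 3 (mod 8), (2/307) = -1. Now have -(131/307).
Both 131 ≡ 3 and 307 ≡ 3 (mod 4), so reciprocity gives (131/307) = -(307/131). Reduce: 307 ≡ 45 (mod 131). Now have (45/131).
45 ≡ 1 (mod 4), so quadratic reciprocity gives (45/131) = (131/45). Reduce: 131 ≡ 41 (mod 45). Now have (41/45).
41 ≡ 1 (mod 4), so quadratic reciprocity gives (41/45) = (45/41). Reduce: 45 ≡ 4 (mod 41). Now have (4/41).
Factor out 2: 4 = 2^2. Since 41 ≡ 1 (mod 8), (2/41) = +1, and (2/41)^2 = +1. Now have (1/41).
(1/41) = 1. Collecting the sign factors: 1.

1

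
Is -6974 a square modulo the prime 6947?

no

(-6974|6947)
  = (6920|6947)    [-6974 ≡ 6920 mod 6947]
  = -(865|6947)    [6947 ≡ 3 mod 8 ⇒ (2|6947)^3 = -1]
  = -(6947|865)    [QR: 865 ≡ 1 mod 4, sign kept]
  = -(27|865)    [6947 ≡ 27 mod 865]
  = -(865|27)    [QR: 865 ≡ 1 mod 4, sign kept]
  = -(1|27)    [865 ≡ 1 mod 27]
  = -1    [(1|27) = 1]
The Legendre symbol is -1, so x^2 ≡ -6974 (mod 6947) has no solution.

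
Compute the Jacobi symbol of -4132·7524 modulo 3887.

By multiplicativity, (-4132·7524 / 3887) = (-4132 / 3887)·(7524 / 3887).
First factor (-4132 / 3887):
(-4132 / 3887)
  = (3642 / 3887)    [-4132 ≡ 3642 mod 3887]
  = (1821 / 3887)    [3887 ≡ 7 mod 8 ⇒ (2 / 3887) = +1]
  = (3887 / 1821)    [QR: 1821 ≡ 1 mod 4, sign kept]
  = (245 / 1821)    [3887 ≡ 245 mod 1821]
  = (1821 / 245)    [QR: 245 ≡ 1 mod 4, sign kept]
  = (106 / 245)    [1821 ≡ 106 mod 245]
  = -(53 / 245)    [245 ≡ 5 mod 8 ⇒ (2 / 245) = -1]
  = -(245 / 53)    [QR: 53 ≡ 1 mod 4, sign kept]
  = -(33 / 53)    [245 ≡ 33 mod 53]
  = -(53 / 33)    [QR: 33 ≡ 1 mod 4, sign kept]
  = -(20 / 33)    [53 ≡ 20 mod 33]
  = -(5 / 33)    [33 ≡ 1 mod 8 ⇒ (2 / 33)^2 = +1]
  = -(33 / 5)    [QR: 5 ≡ 1 mod 4, sign kept]
  = -(3 / 5)    [33 ≡ 3 mod 5]
  = -(5 / 3)    [QR: 5 ≡ 1 mod 4, sign kept]
  = -(2 / 3)    [5 ≡ 2 mod 3]
  = (1 / 3)    [3 ≡ 3 mod 8 ⇒ (2 / 3) = -1]
  = 1    [(1 / 3) = 1]
Second factor (7524 / 3887):
(7524 / 3887)
  = (3637 / 3887)    [7524 ≡ 3637 mod 3887]
  = (3887 / 3637)    [QR: 3637 ≡ 1 mod 4, sign kept]
  = (250 / 3637)    [3887 ≡ 250 mod 3637]
  = -(125 / 3637)    [3637 ≡ 5 mod 8 ⇒ (2 / 3637) = -1]
  = -(3637 / 125)    [QR: 125 ≡ 1 mod 4, sign kept]
  = -(12 / 125)    [3637 ≡ 12 mod 125]
  = -(3 / 125)    [125 ≡ 5 mod 8 ⇒ (2 / 125)^2 = +1]
  = -(125 / 3)    [QR: 125 ≡ 1 mod 4, sign kept]
  = -(2 / 3)    [125 ≡ 2 mod 3]
  = (1 / 3)    [3 ≡ 3 mod 8 ⇒ (2 / 3) = -1]
  = 1    [(1 / 3) = 1]
Product: (1)·(1) = 1.

1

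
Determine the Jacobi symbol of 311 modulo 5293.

1

5293 ≡ 1 (mod 4), so quadratic reciprocity gives (311|5293) = (5293|311). Reduce: 5293 ≡ 6 (mod 311). Now have (6|311).
Factor out 2: 6 = 2·3. Since 311 ≡ 7 (mod 8), (2|311) = +1. Now have (3|311).
Both 3 ≡ 3 and 311 ≡ 3 (mod 4), so reciprocity gives (3|311) = -(311|3). Reduce: 311 ≡ 2 (mod 3). Now have -(2|3).
Factor out 2: 2 = 2. Since 3 ≡ 3 (mod 8), (2|3) = -1. Now have (1|3).
(1|3) = 1. Collecting the sign factors: 1.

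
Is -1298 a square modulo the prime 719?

(-1298/719)
  = -(1298/719)    [719 ≡ 3 mod 4 ⇒ (-1/719) = -1]
  = -(579/719)    [1298 ≡ 579 mod 719]
  = (719/579)    [QR: both ≡ 3 mod 4, sign flips]
  = (140/579)    [719 ≡ 140 mod 579]
  = (35/579)    [579 ≡ 3 mod 8 ⇒ (2/579)^2 = +1]
  = -(579/35)    [QR: both ≡ 3 mod 4, sign flips]
  = -(19/35)    [579 ≡ 19 mod 35]
  = (35/19)    [QR: both ≡ 3 mod 4, sign flips]
  = (16/19)    [35 ≡ 16 mod 19]
  = (1/19)    [19 ≡ 3 mod 8 ⇒ (2/19)^4 = +1]
  = 1    [(1/19) = 1]
(-1298/719) = 1, and 719 is prime, so -1298 is a quadratic residue mod 719.

yes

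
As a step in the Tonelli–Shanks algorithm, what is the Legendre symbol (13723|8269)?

-1

Reduce the numerator: 13723 ≡ 5454 (mod 8269), so (13723|8269) = (5454|8269).
Factor out 2: 5454 = 2·2727. Since 8269 ≡ 5 (mod 8), (2|8269) = -1. Now have -(2727|8269).
8269 ≡ 1 (mod 4), so quadratic reciprocity gives (2727|8269) = (8269|2727). Reduce: 8269 ≡ 88 (mod 2727). Now have -(88|2727).
Factor out 2: 88 = 2^3·11. Since 2727 ≡ 7 (mod 8), (2|2727) = +1, and (2|2727)^3 = +1. Now have -(11|2727).
Both 11 ≡ 3 and 2727 ≡ 3 (mod 4), so reciprocity gives (11|2727) = -(2727|11). Reduce: 2727 ≡ 10 (mod 11). Now have (10|11).
Factor out 2: 10 = 2·5. Since 11 ≡ 3 (mod 8), (2|11) = -1. Now have -(5|11).
5 ≡ 1 (mod 4), so quadratic reciprocity gives (5|11) = (11|5). Reduce: 11 ≡ 1 (mod 5). Now have -(1|5).
(1|5) = 1. Collecting the sign factors: -1.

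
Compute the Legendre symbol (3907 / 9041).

9041 ≡ 1 (mod 4), so quadratic reciprocity gives (3907 / 9041) = (9041 / 3907). Reduce: 9041 ≡ 1227 (mod 3907). Now have (1227 / 3907).
Both 1227 ≡ 3 and 3907 ≡ 3 (mod 4), so reciprocity gives (1227 / 3907) = -(3907 / 1227). Reduce: 3907 ≡ 226 (mod 1227). Now have -(226 / 1227).
Factor out 2: 226 = 2·113. Since 1227 ≡ 3 (mod 8), (2 / 1227) = -1. Now have (113 / 1227).
113 ≡ 1 (mod 4), so quadratic reciprocity gives (113 / 1227) = (1227 / 113). Reduce: 1227 ≡ 97 (mod 113). Now have (97 / 113).
97 ≡ 1 (mod 4), so quadratic reciprocity gives (97 / 113) = (113 / 97). Reduce: 113 ≡ 16 (mod 97). Now have (16 / 97).
Factor out 2: 16 = 2^4. Since 97 ≡ 1 (mod 8), (2 / 97) = +1, and (2 / 97)^4 = +1. Now have (1 / 97).
(1 / 97) = 1. Collecting the sign factors: 1.

1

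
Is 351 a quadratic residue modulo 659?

(351|659)
  = -(659|351)    [QR: both ≡ 3 mod 4, sign flips]
  = -(308|351)    [659 ≡ 308 mod 351]
  = -(77|351)    [351 ≡ 7 mod 8 ⇒ (2|351)^2 = +1]
  = -(351|77)    [QR: 77 ≡ 1 mod 4, sign kept]
  = -(43|77)    [351 ≡ 43 mod 77]
  = -(77|43)    [QR: 77 ≡ 1 mod 4, sign kept]
  = -(34|43)    [77 ≡ 34 mod 43]
  = (17|43)    [43 ≡ 3 mod 8 ⇒ (2|43) = -1]
  = (43|17)    [QR: 17 ≡ 1 mod 4, sign kept]
  = (9|17)    [43 ≡ 9 mod 17]
  = (17|9)    [QR: 9 ≡ 1 mod 4, sign kept]
  = (8|9)    [17 ≡ 8 mod 9]
  = (1|9)    [9 ≡ 1 mod 8 ⇒ (2|9)^3 = +1]
  = 1    [(1|9) = 1]
(351|659) = 1, and 659 is prime, so 351 is a quadratic residue mod 659.

yes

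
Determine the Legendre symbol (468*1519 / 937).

1

By multiplicativity, (468·1519 / 937) = (468 / 937)·(1519 / 937).
First factor (468 / 937):
(468 / 937)
  = (117 / 937)    [937 ≡ 1 mod 8 ⇒ (2 / 937)^2 = +1]
  = (937 / 117)    [QR: 117 ≡ 1 mod 4, sign kept]
  = (1 / 117)    [937 ≡ 1 mod 117]
  = 1    [(1 / 117) = 1]
Second factor (1519 / 937):
(1519 / 937)
  = (582 / 937)    [1519 ≡ 582 mod 937]
  = (291 / 937)    [937 ≡ 1 mod 8 ⇒ (2 / 937) = +1]
  = (937 / 291)    [QR: 937 ≡ 1 mod 4, sign kept]
  = (64 / 291)    [937 ≡ 64 mod 291]
  = (1 / 291)    [291 ≡ 3 mod 8 ⇒ (2 / 291)^6 = +1]
  = 1    [(1 / 291) = 1]
Product: (1)·(1) = 1.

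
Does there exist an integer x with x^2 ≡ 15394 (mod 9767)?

Reduce the numerator: 15394 ≡ 5627 (mod 9767), so (15394/9767) = (5627/9767).
Both 5627 ≡ 3 and 9767 ≡ 3 (mod 4), so reciprocity gives (5627/9767) = -(9767/5627). Reduce: 9767 ≡ 4140 (mod 5627). Now have -(4140/5627).
Factor out 2: 4140 = 2^2·1035. Since 5627 ≡ 3 (mod 8), (2/5627) = -1, and (2/5627)^2 = +1. Now have -(1035/5627).
Both 1035 ≡ 3 and 5627 ≡ 3 (mod 4), so reciprocity gives (1035/5627) = -(5627/1035). Reduce: 5627 ≡ 452 (mod 1035). Now have (452/1035).
Factor out 2: 452 = 2^2·113. Since 1035 ≡ 3 (mod 8), (2/1035) = -1, and (2/1035)^2 = +1. Now have (113/1035).
113 ≡ 1 (mod 4), so quadratic reciprocity gives (113/1035) = (1035/113). Reduce: 1035 ≡ 18 (mod 113). Now have (18/113).
Factor out 2: 18 = 2·9. Since 113 ≡ 1 (mod 8), (2/113) = +1. Now have (9/113).
9 ≡ 1 (mod 4), so quadratic reciprocity gives (9/113) = (113/9). Reduce: 113 ≡ 5 (mod 9). Now have (5/9).
5 ≡ 1 (mod 4), so quadratic reciprocity gives (5/9) = (9/5). Reduce: 9 ≡ 4 (mod 5). Now have (4/5).
Factor out 2: 4 = 2^2. Since 5 ≡ 5 (mod 8), (2/5) = -1, and (2/5)^2 = +1. Now have (1/5).
(1/5) = 1. Collecting the sign factors: 1.
The Legendre symbol is 1, so x^2 ≡ 15394 (mod 9767) has solution.

yes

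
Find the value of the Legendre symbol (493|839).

1

(493|839)
  = (839|493)    [QR: 493 ≡ 1 mod 4, sign kept]
  = (346|493)    [839 ≡ 346 mod 493]
  = -(173|493)    [493 ≡ 5 mod 8 ⇒ (2|493) = -1]
  = -(493|173)    [QR: 173 ≡ 1 mod 4, sign kept]
  = -(147|173)    [493 ≡ 147 mod 173]
  = -(173|147)    [QR: 173 ≡ 1 mod 4, sign kept]
  = -(26|147)    [173 ≡ 26 mod 147]
  = (13|147)    [147 ≡ 3 mod 8 ⇒ (2|147) = -1]
  = (147|13)    [QR: 13 ≡ 1 mod 4, sign kept]
  = (4|13)    [147 ≡ 4 mod 13]
  = (1|13)    [13 ≡ 5 mod 8 ⇒ (2|13)^2 = +1]
  = 1    [(1|13) = 1]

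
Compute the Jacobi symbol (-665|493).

(-665|493)
  = (321|493)    [-665 ≡ 321 mod 493]
  = (493|321)    [QR: 321 ≡ 1 mod 4, sign kept]
  = (172|321)    [493 ≡ 172 mod 321]
  = (43|321)    [321 ≡ 1 mod 8 ⇒ (2|321)^2 = +1]
  = (321|43)    [QR: 321 ≡ 1 mod 4, sign kept]
  = (20|43)    [321 ≡ 20 mod 43]
  = (5|43)    [43 ≡ 3 mod 8 ⇒ (2|43)^2 = +1]
  = (43|5)    [QR: 5 ≡ 1 mod 4, sign kept]
  = (3|5)    [43 ≡ 3 mod 5]
  = (5|3)    [QR: 5 ≡ 1 mod 4, sign kept]
  = (2|3)    [5 ≡ 2 mod 3]
  = -(1|3)    [3 ≡ 3 mod 8 ⇒ (2|3) = -1]
  = -1    [(1|3) = 1]

-1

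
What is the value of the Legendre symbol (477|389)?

-1

(477|389)
  = (88|389)    [477 ≡ 88 mod 389]
  = -(11|389)    [389 ≡ 5 mod 8 ⇒ (2|389)^3 = -1]
  = -(389|11)    [QR: 389 ≡ 1 mod 4, sign kept]
  = -(4|11)    [389 ≡ 4 mod 11]
  = -(1|11)    [11 ≡ 3 mod 8 ⇒ (2|11)^2 = +1]
  = -1    [(1|11) = 1]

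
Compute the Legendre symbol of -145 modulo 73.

1

(-145|73)
  = (1|73)    [-145 ≡ 1 mod 73]
  = 1    [(1|73) = 1]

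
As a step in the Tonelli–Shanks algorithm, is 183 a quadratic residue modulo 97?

Reduce the numerator: 183 ≡ 86 (mod 97), so (183/97) = (86/97).
Factor out 2: 86 = 2·43. Since 97 ≡ 1 (mod 8), (2/97) = +1. Now have (43/97).
97 ≡ 1 (mod 4), so quadratic reciprocity gives (43/97) = (97/43). Reduce: 97 ≡ 11 (mod 43). Now have (11/43).
Both 11 ≡ 3 and 43 ≡ 3 (mod 4), so reciprocity gives (11/43) = -(43/11). Reduce: 43 ≡ 10 (mod 11). Now have -(10/11).
Factor out 2: 10 = 2·5. Since 11 ≡ 3 (mod 8), (2/11) = -1. Now have (5/11).
5 ≡ 1 (mod 4), so quadratic reciprocity gives (5/11) = (11/5). Reduce: 11 ≡ 1 (mod 5). Now have (1/5).
(1/5) = 1. Collecting the sign factors: 1.
The Legendre symbol is 1, so x^2 ≡ 183 (mod 97) has solution.

yes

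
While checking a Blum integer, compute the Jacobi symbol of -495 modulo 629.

-1

Pull out -1: (-495/629) = (-1/629)·(495/629). Since 629 ≡ 1 (mod 4), (-1/629) = +1. Now have (495/629).
629 ≡ 1 (mod 4), so quadratic reciprocity gives (495/629) = (629/495). Reduce: 629 ≡ 134 (mod 495). Now have (134/495).
Factor out 2: 134 = 2·67. Since 495 ≡ 7 (mod 8), (2/495) = +1. Now have (67/495).
Both 67 ≡ 3 and 495 ≡ 3 (mod 4), so reciprocity gives (67/495) = -(495/67). Reduce: 495 ≡ 26 (mod 67). Now have -(26/67).
Factor out 2: 26 = 2·13. Since 67 ≡ 3 (mod 8), (2/67) = -1. Now have (13/67).
13 ≡ 1 (mod 4), so quadratic reciprocity gives (13/67) = (67/13). Reduce: 67 ≡ 2 (mod 13). Now have (2/13).
Factor out 2: 2 = 2. Since 13 ≡ 5 (mod 8), (2/13) = -1. Now have -(1/13).
(1/13) = 1. Collecting the sign factors: -1.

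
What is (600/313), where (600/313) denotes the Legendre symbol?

1

Reduce the numerator: 600 ≡ 287 (mod 313), so (600/313) = (287/313).
313 ≡ 1 (mod 4), so quadratic reciprocity gives (287/313) = (313/287). Reduce: 313 ≡ 26 (mod 287). Now have (26/287).
Factor out 2: 26 = 2·13. Since 287 ≡ 7 (mod 8), (2/287) = +1. Now have (13/287).
13 ≡ 1 (mod 4), so quadratic reciprocity gives (13/287) = (287/13). Reduce: 287 ≡ 1 (mod 13). Now have (1/13).
(1/13) = 1. Collecting the sign factors: 1.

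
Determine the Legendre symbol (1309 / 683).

-1

Reduce the numerator: 1309 ≡ 626 (mod 683), so (1309 / 683) = (626 / 683).
Factor out 2: 626 = 2·313. Since 683 ≡ 3 (mod 8), (2 / 683) = -1. Now have -(313 / 683).
313 ≡ 1 (mod 4), so quadratic reciprocity gives (313 / 683) = (683 / 313). Reduce: 683 ≡ 57 (mod 313). Now have -(57 / 313).
57 ≡ 1 (mod 4), so quadratic reciprocity gives (57 / 313) = (313 / 57). Reduce: 313 ≡ 28 (mod 57). Now have -(28 / 57).
Factor out 2: 28 = 2^2·7. Since 57 ≡ 1 (mod 8), (2 / 57) = +1, and (2 / 57)^2 = +1. Now have -(7 / 57).
57 ≡ 1 (mod 4), so quadratic reciprocity gives (7 / 57) = (57 / 7). Reduce: 57 ≡ 1 (mod 7). Now have -(1 / 7).
(1 / 7) = 1. Collecting the sign factors: -1.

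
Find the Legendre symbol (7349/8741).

1

7349 ≡ 1 (mod 4), so quadratic reciprocity gives (7349/8741) = (8741/7349). Reduce: 8741 ≡ 1392 (mod 7349). Now have (1392/7349).
Factor out 2: 1392 = 2^4·87. Since 7349 ≡ 5 (mod 8), (2/7349) = -1, and (2/7349)^4 = +1. Now have (87/7349).
7349 ≡ 1 (mod 4), so quadratic reciprocity gives (87/7349) = (7349/87). Reduce: 7349 ≡ 41 (mod 87). Now have (41/87).
41 ≡ 1 (mod 4), so quadratic reciprocity gives (41/87) = (87/41). Reduce: 87 ≡ 5 (mod 41). Now have (5/41).
5 ≡ 1 (mod 4), so quadratic reciprocity gives (5/41) = (41/5). Reduce: 41 ≡ 1 (mod 5). Now have (1/5).
(1/5) = 1. Collecting the sign factors: 1.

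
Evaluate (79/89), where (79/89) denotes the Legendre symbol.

89 ≡ 1 (mod 4), so quadratic reciprocity gives (79/89) = (89/79). Reduce: 89 ≡ 10 (mod 79). Now have (10/79).
Factor out 2: 10 = 2·5. Since 79 ≡ 7 (mod 8), (2/79) = +1. Now have (5/79).
5 ≡ 1 (mod 4), so quadratic reciprocity gives (5/79) = (79/5). Reduce: 79 ≡ 4 (mod 5). Now have (4/5).
Factor out 2: 4 = 2^2. Since 5 ≡ 5 (mod 8), (2/5) = -1, and (2/5)^2 = +1. Now have (1/5).
(1/5) = 1. Collecting the sign factors: 1.

1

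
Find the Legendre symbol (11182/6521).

1

Reduce the numerator: 11182 ≡ 4661 (mod 6521), so (11182/6521) = (4661/6521).
4661 ≡ 1 (mod 4), so quadratic reciprocity gives (4661/6521) = (6521/4661). Reduce: 6521 ≡ 1860 (mod 4661). Now have (1860/4661).
Factor out 2: 1860 = 2^2·465. Since 4661 ≡ 5 (mod 8), (2/4661) = -1, and (2/4661)^2 = +1. Now have (465/4661).
465 ≡ 1 (mod 4), so quadratic reciprocity gives (465/4661) = (4661/465). Reduce: 4661 ≡ 11 (mod 465). Now have (11/465).
465 ≡ 1 (mod 4), so quadratic reciprocity gives (11/465) = (465/11). Reduce: 465 ≡ 3 (mod 11). Now have (3/11).
Both 3 ≡ 3 and 11 ≡ 3 (mod 4), so reciprocity gives (3/11) = -(11/3). Reduce: 11 ≡ 2 (mod 3). Now have -(2/3).
Factor out 2: 2 = 2. Since 3 ≡ 3 (mod 8), (2/3) = -1. Now have (1/3).
(1/3) = 1. Collecting the sign factors: 1.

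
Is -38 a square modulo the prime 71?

no

Pull out -1: (-38/71) = (-1/71)·(38/71). Since 71 ≡ 3 (mod 4), (-1/71) = -1. Now have -(38/71).
Factor out 2: 38 = 2·19. Since 71 ≡ 7 (mod 8), (2/71) = +1. Now have -(19/71).
Both 19 ≡ 3 and 71 ≡ 3 (mod 4), so reciprocity gives (19/71) = -(71/19). Reduce: 71 ≡ 14 (mod 19). Now have (14/19).
Factor out 2: 14 = 2·7. Since 19 ≡ 3 (mod 8), (2/19) = -1. Now have -(7/19).
Both 7 ≡ 3 and 19 ≡ 3 (mod 4), so reciprocity gives (7/19) = -(19/7). Reduce: 19 ≡ 5 (mod 7). Now have (5/7).
5 ≡ 1 (mod 4), so quadratic reciprocity gives (5/7) = (7/5). Reduce: 7 ≡ 2 (mod 5). Now have (2/5).
Factor out 2: 2 = 2. Since 5 ≡ 5 (mod 8), (2/5) = -1. Now have -(1/5).
(1/5) = 1. Collecting the sign factors: -1.
(-38/71) = -1, and 71 is prime, so -38 is not a quadratic residue mod 71.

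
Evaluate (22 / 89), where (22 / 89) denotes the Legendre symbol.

1

Factor out 2: 22 = 2·11. Since 89 ≡ 1 (mod 8), (2 / 89) = +1. Now have (11 / 89).
89 ≡ 1 (mod 4), so quadratic reciprocity gives (11 / 89) = (89 / 11). Reduce: 89 ≡ 1 (mod 11). Now have (1 / 11).
(1 / 11) = 1. Collecting the sign factors: 1.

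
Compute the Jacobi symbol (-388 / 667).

-1

Reduce the numerator: -388 ≡ 279 (mod 667), so (-388 / 667) = (279 / 667).
Both 279 ≡ 3 and 667 ≡ 3 (mod 4), so reciprocity gives (279 / 667) = -(667 / 279). Reduce: 667 ≡ 109 (mod 279). Now have -(109 / 279).
109 ≡ 1 (mod 4), so quadratic reciprocity gives (109 / 279) = (279 / 109). Reduce: 279 ≡ 61 (mod 109). Now have -(61 / 109).
61 ≡ 1 (mod 4), so quadratic reciprocity gives (61 / 109) = (109 / 61). Reduce: 109 ≡ 48 (mod 61). Now have -(48 / 61).
Factor out 2: 48 = 2^4·3. Since 61 ≡ 5 (mod 8), (2 / 61) = -1, and (2 / 61)^4 = +1. Now have -(3 / 61).
61 ≡ 1 (mod 4), so quadratic reciprocity gives (3 / 61) = (61 / 3). Reduce: 61 ≡ 1 (mod 3). Now have -(1 / 3).
(1 / 3) = 1. Collecting the sign factors: -1.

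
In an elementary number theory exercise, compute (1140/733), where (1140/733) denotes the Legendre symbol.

-1

(1140/733)
  = (407/733)    [1140 ≡ 407 mod 733]
  = (733/407)    [QR: 733 ≡ 1 mod 4, sign kept]
  = (326/407)    [733 ≡ 326 mod 407]
  = (163/407)    [407 ≡ 7 mod 8 ⇒ (2/407) = +1]
  = -(407/163)    [QR: both ≡ 3 mod 4, sign flips]
  = -(81/163)    [407 ≡ 81 mod 163]
  = -(163/81)    [QR: 81 ≡ 1 mod 4, sign kept]
  = -(1/81)    [163 ≡ 1 mod 81]
  = -1    [(1/81) = 1]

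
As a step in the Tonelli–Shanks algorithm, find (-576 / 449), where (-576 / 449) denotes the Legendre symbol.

(-576 / 449)
  = (576 / 449)    [449 ≡ 1 mod 4 ⇒ (-1 / 449) = +1]
  = (127 / 449)    [576 ≡ 127 mod 449]
  = (449 / 127)    [QR: 449 ≡ 1 mod 4, sign kept]
  = (68 / 127)    [449 ≡ 68 mod 127]
  = (17 / 127)    [127 ≡ 7 mod 8 ⇒ (2 / 127)^2 = +1]
  = (127 / 17)    [QR: 17 ≡ 1 mod 4, sign kept]
  = (8 / 17)    [127 ≡ 8 mod 17]
  = (1 / 17)    [17 ≡ 1 mod 8 ⇒ (2 / 17)^3 = +1]
  = 1    [(1 / 17) = 1]

1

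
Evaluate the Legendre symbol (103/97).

(103/97)
  = (6/97)    [103 ≡ 6 mod 97]
  = (3/97)    [97 ≡ 1 mod 8 ⇒ (2/97) = +1]
  = (97/3)    [QR: 97 ≡ 1 mod 4, sign kept]
  = (1/3)    [97 ≡ 1 mod 3]
  = 1    [(1/3) = 1]

1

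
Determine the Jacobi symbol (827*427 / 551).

By multiplicativity, (827·427 / 551) = (827 / 551)·(427 / 551).
First factor (827 / 551):
Reduce the numerator: 827 ≡ 276 (mod 551), so (827 / 551) = (276 / 551).
Factor out 2: 276 = 2^2·69. Since 551 ≡ 7 (mod 8), (2 / 551) = +1, and (2 / 551)^2 = +1. Now have (69 / 551).
69 ≡ 1 (mod 4), so quadratic reciprocity gives (69 / 551) = (551 / 69). Reduce: 551 ≡ 68 (mod 69). Now have (68 / 69).
Factor out 2: 68 = 2^2·17. Since 69 ≡ 5 (mod 8), (2 / 69) = -1, and (2 / 69)^2 = +1. Now have (17 / 69).
17 ≡ 1 (mod 4), so quadratic reciprocity gives (17 / 69) = (69 / 17). Reduce: 69 ≡ 1 (mod 17). Now have (1 / 17).
(1 / 17) = 1. Collecting the sign factors: 1.
Second factor (427 / 551):
Both 427 ≡ 3 and 551 ≡ 3 (mod 4), so reciprocity gives (427 / 551) = -(551 / 427). Reduce: 551 ≡ 124 (mod 427). Now have -(124 / 427).
Factor out 2: 124 = 2^2·31. Since 427 ≡ 3 (mod 8), (2 / 427) = -1, and (2 / 427)^2 = +1. Now have -(31 / 427).
Both 31 ≡ 3 and 427 ≡ 3 (mod 4), so reciprocity gives (31 / 427) = -(427 / 31). Reduce: 427 ≡ 24 (mod 31). Now have (24 / 31).
Factor out 2: 24 = 2^3·3. Since 31 ≡ 7 (mod 8), (2 / 31) = +1, and (2 / 31)^3 = +1. Now have (3 / 31).
Both 3 ≡ 3 and 31 ≡ 3 (mod 4), so reciprocity gives (3 / 31) = -(31 / 3). Reduce: 31 ≡ 1 (mod 3). Now have -(1 / 3).
(1 / 3) = 1. Collecting the sign factors: -1.
Product: (1)·(-1) = -1.

-1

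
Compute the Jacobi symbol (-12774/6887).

-1

(-12774/6887)
  = (1000/6887)    [-12774 ≡ 1000 mod 6887]
  = (125/6887)    [6887 ≡ 7 mod 8 ⇒ (2/6887)^3 = +1]
  = (6887/125)    [QR: 125 ≡ 1 mod 4, sign kept]
  = (12/125)    [6887 ≡ 12 mod 125]
  = (3/125)    [125 ≡ 5 mod 8 ⇒ (2/125)^2 = +1]
  = (125/3)    [QR: 125 ≡ 1 mod 4, sign kept]
  = (2/3)    [125 ≡ 2 mod 3]
  = -(1/3)    [3 ≡ 3 mod 8 ⇒ (2/3) = -1]
  = -1    [(1/3) = 1]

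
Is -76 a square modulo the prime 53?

no

(-76/53)
  = (76/53)    [53 ≡ 1 mod 4 ⇒ (-1/53) = +1]
  = (23/53)    [76 ≡ 23 mod 53]
  = (53/23)    [QR: 53 ≡ 1 mod 4, sign kept]
  = (7/23)    [53 ≡ 7 mod 23]
  = -(23/7)    [QR: both ≡ 3 mod 4, sign flips]
  = -(2/7)    [23 ≡ 2 mod 7]
  = -(1/7)    [7 ≡ 7 mod 8 ⇒ (2/7) = +1]
  = -1    [(1/7) = 1]
The Legendre symbol is -1, so x^2 ≡ -76 (mod 53) has no solution.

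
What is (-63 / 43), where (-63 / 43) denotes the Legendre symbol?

1

(-63 / 43)
  = (23 / 43)    [-63 ≡ 23 mod 43]
  = -(43 / 23)    [QR: both ≡ 3 mod 4, sign flips]
  = -(20 / 23)    [43 ≡ 20 mod 23]
  = -(5 / 23)    [23 ≡ 7 mod 8 ⇒ (2 / 23)^2 = +1]
  = -(23 / 5)    [QR: 5 ≡ 1 mod 4, sign kept]
  = -(3 / 5)    [23 ≡ 3 mod 5]
  = -(5 / 3)    [QR: 5 ≡ 1 mod 4, sign kept]
  = -(2 / 3)    [5 ≡ 2 mod 3]
  = (1 / 3)    [3 ≡ 3 mod 8 ⇒ (2 / 3) = -1]
  = 1    [(1 / 3) = 1]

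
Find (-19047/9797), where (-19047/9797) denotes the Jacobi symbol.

(-19047/9797)
  = (547/9797)    [-19047 ≡ 547 mod 9797]
  = (9797/547)    [QR: 9797 ≡ 1 mod 4, sign kept]
  = (498/547)    [9797 ≡ 498 mod 547]
  = -(249/547)    [547 ≡ 3 mod 8 ⇒ (2/547) = -1]
  = -(547/249)    [QR: 249 ≡ 1 mod 4, sign kept]
  = -(49/249)    [547 ≡ 49 mod 249]
  = -(249/49)    [QR: 49 ≡ 1 mod 4, sign kept]
  = -(4/49)    [249 ≡ 4 mod 49]
  = -(1/49)    [49 ≡ 1 mod 8 ⇒ (2/49)^2 = +1]
  = -1    [(1/49) = 1]

-1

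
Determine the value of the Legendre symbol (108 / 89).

(108 / 89)
  = (19 / 89)    [108 ≡ 19 mod 89]
  = (89 / 19)    [QR: 89 ≡ 1 mod 4, sign kept]
  = (13 / 19)    [89 ≡ 13 mod 19]
  = (19 / 13)    [QR: 13 ≡ 1 mod 4, sign kept]
  = (6 / 13)    [19 ≡ 6 mod 13]
  = -(3 / 13)    [13 ≡ 5 mod 8 ⇒ (2 / 13) = -1]
  = -(13 / 3)    [QR: 13 ≡ 1 mod 4, sign kept]
  = -(1 / 3)    [13 ≡ 1 mod 3]
  = -1    [(1 / 3) = 1]

-1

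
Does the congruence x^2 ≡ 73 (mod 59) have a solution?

Reduce the numerator: 73 ≡ 14 (mod 59), so (73/59) = (14/59).
Factor out 2: 14 = 2·7. Since 59 ≡ 3 (mod 8), (2/59) = -1. Now have -(7/59).
Both 7 ≡ 3 and 59 ≡ 3 (mod 4), so reciprocity gives (7/59) = -(59/7). Reduce: 59 ≡ 3 (mod 7). Now have (3/7).
Both 3 ≡ 3 and 7 ≡ 3 (mod 4), so reciprocity gives (3/7) = -(7/3). Reduce: 7 ≡ 1 (mod 3). Now have -(1/3).
(1/3) = 1. Collecting the sign factors: -1.
(73/59) = -1, and 59 is prime, so 73 is not a quadratic residue mod 59.

no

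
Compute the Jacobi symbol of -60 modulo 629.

-1

(-60/629)
  = (60/629)    [629 ≡ 1 mod 4 ⇒ (-1/629) = +1]
  = (15/629)    [629 ≡ 5 mod 8 ⇒ (2/629)^2 = +1]
  = (629/15)    [QR: 629 ≡ 1 mod 4, sign kept]
  = (14/15)    [629 ≡ 14 mod 15]
  = (7/15)    [15 ≡ 7 mod 8 ⇒ (2/15) = +1]
  = -(15/7)    [QR: both ≡ 3 mod 4, sign flips]
  = -(1/7)    [15 ≡ 1 mod 7]
  = -1    [(1/7) = 1]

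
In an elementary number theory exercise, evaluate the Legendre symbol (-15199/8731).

(-15199/8731)
  = (2263/8731)    [-15199 ≡ 2263 mod 8731]
  = -(8731/2263)    [QR: both ≡ 3 mod 4, sign flips]
  = -(1942/2263)    [8731 ≡ 1942 mod 2263]
  = -(971/2263)    [2263 ≡ 7 mod 8 ⇒ (2/2263) = +1]
  = (2263/971)    [QR: both ≡ 3 mod 4, sign flips]
  = (321/971)    [2263 ≡ 321 mod 971]
  = (971/321)    [QR: 321 ≡ 1 mod 4, sign kept]
  = (8/321)    [971 ≡ 8 mod 321]
  = (1/321)    [321 ≡ 1 mod 8 ⇒ (2/321)^3 = +1]
  = 1    [(1/321) = 1]

1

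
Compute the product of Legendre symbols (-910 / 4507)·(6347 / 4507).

1

By multiplicativity, (-910·6347 / 4507) = (-910 / 4507)·(6347 / 4507).
First factor (-910 / 4507):
Reduce the numerator: -910 ≡ 3597 (mod 4507), so (-910 / 4507) = (3597 / 4507).
3597 ≡ 1 (mod 4), so quadratic reciprocity gives (3597 / 4507) = (4507 / 3597). Reduce: 4507 ≡ 910 (mod 3597). Now have (910 / 3597).
Factor out 2: 910 = 2·455. Since 3597 ≡ 5 (mod 8), (2 / 3597) = -1. Now have -(455 / 3597).
3597 ≡ 1 (mod 4), so quadratic reciprocity gives (455 / 3597) = (3597 / 455). Reduce: 3597 ≡ 412 (mod 455). Now have -(412 / 455).
Factor out 2: 412 = 2^2·103. Since 455 ≡ 7 (mod 8), (2 / 455) = +1, and (2 / 455)^2 = +1. Now have -(103 / 455).
Both 103 ≡ 3 and 455 ≡ 3 (mod 4), so reciprocity gives (103 / 455) = -(455 / 103). Reduce: 455 ≡ 43 (mod 103). Now have (43 / 103).
Both 43 ≡ 3 and 103 ≡ 3 (mod 4), so reciprocity gives (43 / 103) = -(103 / 43). Reduce: 103 ≡ 17 (mod 43). Now have -(17 / 43).
17 ≡ 1 (mod 4), so quadratic reciprocity gives (17 / 43) = (43 / 17). Reduce: 43 ≡ 9 (mod 17). Now have -(9 / 17).
9 ≡ 1 (mod 4), so quadratic reciprocity gives (9 / 17) = (17 / 9). Reduce: 17 ≡ 8 (mod 9). Now have -(8 / 9).
Factor out 2: 8 = 2^3. Since 9 ≡ 1 (mod 8), (2 / 9) = +1, and (2 / 9)^3 = +1. Now have -(1 / 9).
(1 / 9) = 1. Collecting the sign factors: -1.
Second factor (6347 / 4507):
Reduce the numerator: 6347 ≡ 1840 (mod 4507), so (6347 / 4507) = (1840 / 4507).
Factor out 2: 1840 = 2^4·115. Since 4507 ≡ 3 (mod 8), (2 / 4507) = -1, and (2 / 4507)^4 = +1. Now have (115 / 4507).
Both 115 ≡ 3 and 4507 ≡ 3 (mod 4), so reciprocity gives (115 / 4507) = -(4507 / 115). Reduce: 4507 ≡ 22 (mod 115). Now have -(22 / 115).
Factor out 2: 22 = 2·11. Since 115 ≡ 3 (mod 8), (2 / 115) = -1. Now have (11 / 115).
Both 11 ≡ 3 and 115 ≡ 3 (mod 4), so reciprocity gives (11 / 115) = -(115 / 11). Reduce: 115 ≡ 5 (mod 11). Now have -(5 / 11).
5 ≡ 1 (mod 4), so quadratic reciprocity gives (5 / 11) = (11 / 5). Reduce: 11 ≡ 1 (mod 5). Now have -(1 / 5).
(1 / 5) = 1. Collecting the sign factors: -1.
Product: (-1)·(-1) = 1.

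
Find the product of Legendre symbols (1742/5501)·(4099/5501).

-1

By multiplicativity, (1742·4099/5501) = (1742/5501)·(4099/5501).
First factor (1742/5501):
Factor out 2: 1742 = 2·871. Since 5501 ≡ 5 (mod 8), (2/5501) = -1. Now have -(871/5501).
5501 ≡ 1 (mod 4), so quadratic reciprocity gives (871/5501) = (5501/871). Reduce: 5501 ≡ 275 (mod 871). Now have -(275/871).
Both 275 ≡ 3 and 871 ≡ 3 (mod 4), so reciprocity gives (275/871) = -(871/275). Reduce: 871 ≡ 46 (mod 275). Now have (46/275).
Factor out 2: 46 = 2·23. Since 275 ≡ 3 (mod 8), (2/275) = -1. Now have -(23/275).
Both 23 ≡ 3 and 275 ≡ 3 (mod 4), so reciprocity gives (23/275) = -(275/23). Reduce: 275 ≡ 22 (mod 23). Now have (22/23).
Factor out 2: 22 = 2·11. Since 23 ≡ 7 (mod 8), (2/23) = +1. Now have (11/23).
Both 11 ≡ 3 and 23 ≡ 3 (mod 4), so reciprocity gives (11/23) = -(23/11). Reduce: 23 ≡ 1 (mod 11). Now have -(1/11).
(1/11) = 1. Collecting the sign factors: -1.
Second factor (4099/5501):
5501 ≡ 1 (mod 4), so quadratic reciprocity gives (4099/5501) = (5501/4099). Reduce: 5501 ≡ 1402 (mod 4099). Now have (1402/4099).
Factor out 2: 1402 = 2·701. Since 4099 ≡ 3 (mod 8), (2/4099) = -1. Now have -(701/4099).
701 ≡ 1 (mod 4), so quadratic reciprocity gives (701/4099) = (4099/701). Reduce: 4099 ≡ 594 (mod 701). Now have -(594/701).
Factor out 2: 594 = 2·297. Since 701 ≡ 5 (mod 8), (2/701) = -1. Now have (297/701).
297 ≡ 1 (mod 4), so quadratic reciprocity gives (297/701) = (701/297). Reduce: 701 ≡ 107 (mod 297). Now have (107/297).
297 ≡ 1 (mod 4), so quadratic reciprocity gives (107/297) = (297/107). Reduce: 297 ≡ 83 (mod 107). Now have (83/107).
Both 83 ≡ 3 and 107 ≡ 3 (mod 4), so reciprocity gives (83/107) = -(107/83). Reduce: 107 ≡ 24 (mod 83). Now have -(24/83).
Factor out 2: 24 = 2^3·3. Since 83 ≡ 3 (mod 8), (2/83) = -1, and (2/83)^3 = -1. Now have (3/83).
Both 3 ≡ 3 and 83 ≡ 3 (mod 4), so reciprocity gives (3/83) = -(83/3). Reduce: 83 ≡ 2 (mod 3). Now have -(2/3).
Factor out 2: 2 = 2. Since 3 ≡ 3 (mod 8), (2/3) = -1. Now have (1/3).
(1/3) = 1. Collecting the sign factors: 1.
Product: (-1)·(1) = -1.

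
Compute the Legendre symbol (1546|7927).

1

(1546|7927)
  = (773|7927)    [7927 ≡ 7 mod 8 ⇒ (2|7927) = +1]
  = (7927|773)    [QR: 773 ≡ 1 mod 4, sign kept]
  = (197|773)    [7927 ≡ 197 mod 773]
  = (773|197)    [QR: 197 ≡ 1 mod 4, sign kept]
  = (182|197)    [773 ≡ 182 mod 197]
  = -(91|197)    [197 ≡ 5 mod 8 ⇒ (2|197) = -1]
  = -(197|91)    [QR: 197 ≡ 1 mod 4, sign kept]
  = -(15|91)    [197 ≡ 15 mod 91]
  = (91|15)    [QR: both ≡ 3 mod 4, sign flips]
  = (1|15)    [91 ≡ 1 mod 15]
  = 1    [(1|15) = 1]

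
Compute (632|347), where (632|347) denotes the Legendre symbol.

(632|347)
  = (285|347)    [632 ≡ 285 mod 347]
  = (347|285)    [QR: 285 ≡ 1 mod 4, sign kept]
  = (62|285)    [347 ≡ 62 mod 285]
  = -(31|285)    [285 ≡ 5 mod 8 ⇒ (2|285) = -1]
  = -(285|31)    [QR: 285 ≡ 1 mod 4, sign kept]
  = -(6|31)    [285 ≡ 6 mod 31]
  = -(3|31)    [31 ≡ 7 mod 8 ⇒ (2|31) = +1]
  = (31|3)    [QR: both ≡ 3 mod 4, sign flips]
  = (1|3)    [31 ≡ 1 mod 3]
  = 1    [(1|3) = 1]

1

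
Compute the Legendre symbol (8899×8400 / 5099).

By multiplicativity, (8899·8400 / 5099) = (8899 / 5099)·(8400 / 5099).
First factor (8899 / 5099):
(8899 / 5099)
  = (3800 / 5099)    [8899 ≡ 3800 mod 5099]
  = -(475 / 5099)    [5099 ≡ 3 mod 8 ⇒ (2 / 5099)^3 = -1]
  = (5099 / 475)    [QR: both ≡ 3 mod 4, sign flips]
  = (349 / 475)    [5099 ≡ 349 mod 475]
  = (475 / 349)    [QR: 349 ≡ 1 mod 4, sign kept]
  = (126 / 349)    [475 ≡ 126 mod 349]
  = -(63 / 349)    [349 ≡ 5 mod 8 ⇒ (2 / 349) = -1]
  = -(349 / 63)    [QR: 349 ≡ 1 mod 4, sign kept]
  = -(34 / 63)    [349 ≡ 34 mod 63]
  = -(17 / 63)    [63 ≡ 7 mod 8 ⇒ (2 / 63) = +1]
  = -(63 / 17)    [QR: 17 ≡ 1 mod 4, sign kept]
  = -(12 / 17)    [63 ≡ 12 mod 17]
  = -(3 / 17)    [17 ≡ 1 mod 8 ⇒ (2 / 17)^2 = +1]
  = -(17 / 3)    [QR: 17 ≡ 1 mod 4, sign kept]
  = -(2 / 3)    [17 ≡ 2 mod 3]
  = (1 / 3)    [3 ≡ 3 mod 8 ⇒ (2 / 3) = -1]
  = 1    [(1 / 3) = 1]
Second factor (8400 / 5099):
(8400 / 5099)
  = (3301 / 5099)    [8400 ≡ 3301 mod 5099]
  = (5099 / 3301)    [QR: 3301 ≡ 1 mod 4, sign kept]
  = (1798 / 3301)    [5099 ≡ 1798 mod 3301]
  = -(899 / 3301)    [3301 ≡ 5 mod 8 ⇒ (2 / 3301) = -1]
  = -(3301 / 899)    [QR: 3301 ≡ 1 mod 4, sign kept]
  = -(604 / 899)    [3301 ≡ 604 mod 899]
  = -(151 / 899)    [899 ≡ 3 mod 8 ⇒ (2 / 899)^2 = +1]
  = (899 / 151)    [QR: both ≡ 3 mod 4, sign flips]
  = (144 / 151)    [899 ≡ 144 mod 151]
  = (9 / 151)    [151 ≡ 7 mod 8 ⇒ (2 / 151)^4 = +1]
  = (151 / 9)    [QR: 9 ≡ 1 mod 4, sign kept]
  = (7 / 9)    [151 ≡ 7 mod 9]
  = (9 / 7)    [QR: 9 ≡ 1 mod 4, sign kept]
  = (2 / 7)    [9 ≡ 2 mod 7]
  = (1 / 7)    [7 ≡ 7 mod 8 ⇒ (2 / 7) = +1]
  = 1    [(1 / 7) = 1]
Product: (1)·(1) = 1.

1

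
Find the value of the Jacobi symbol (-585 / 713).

(-585 / 713)
  = (585 / 713)    [713 ≡ 1 mod 4 ⇒ (-1 / 713) = +1]
  = (713 / 585)    [QR: 585 ≡ 1 mod 4, sign kept]
  = (128 / 585)    [713 ≡ 128 mod 585]
  = (1 / 585)    [585 ≡ 1 mod 8 ⇒ (2 / 585)^7 = +1]
  = 1    [(1 / 585) = 1]

1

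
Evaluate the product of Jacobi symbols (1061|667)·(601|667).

By multiplicativity, (1061·601|667) = (1061|667)·(601|667).
First factor (1061|667):
Reduce the numerator: 1061 ≡ 394 (mod 667), so (1061|667) = (394|667).
Factor out 2: 394 = 2·197. Since 667 ≡ 3 (mod 8), (2|667) = -1. Now have -(197|667).
197 ≡ 1 (mod 4), so quadratic reciprocity gives (197|667) = (667|197). Reduce: 667 ≡ 76 (mod 197). Now have -(76|197).
Factor out 2: 76 = 2^2·19. Since 197 ≡ 5 (mod 8), (2|197) = -1, and (2|197)^2 = +1. Now have -(19|197).
197 ≡ 1 (mod 4), so quadratic reciprocity gives (19|197) = (197|19). Reduce: 197 ≡ 7 (mod 19). Now have -(7|19).
Both 7 ≡ 3 and 19 ≡ 3 (mod 4), so reciprocity gives (7|19) = -(19|7). Reduce: 19 ≡ 5 (mod 7). Now have (5|7).
5 ≡ 1 (mod 4), so quadratic reciprocity gives (5|7) = (7|5). Reduce: 7 ≡ 2 (mod 5). Now have (2|5).
Factor out 2: 2 = 2. Since 5 ≡ 5 (mod 8), (2|5) = -1. Now have -(1|5).
(1|5) = 1. Collecting the sign factors: -1.
Second factor (601|667):
601 ≡ 1 (mod 4), so quadratic reciprocity gives (601|667) = (667|601). Reduce: 667 ≡ 66 (mod 601). Now have (66|601).
Factor out 2: 66 = 2·33. Since 601 ≡ 1 (mod 8), (2|601) = +1. Now have (33|601).
33 ≡ 1 (mod 4), so quadratic reciprocity gives (33|601) = (601|33). Reduce: 601 ≡ 7 (mod 33). Now have (7|33).
33 ≡ 1 (mod 4), so quadratic reciprocity gives (7|33) = (33|7). Reduce: 33 ≡ 5 (mod 7). Now have (5|7).
5 ≡ 1 (mod 4), so quadratic reciprocity gives (5|7) = (7|5). Reduce: 7 ≡ 2 (mod 5). Now have (2|5).
Factor out 2: 2 = 2. Since 5 ≡ 5 (mod 8), (2|5) = -1. Now have -(1|5).
(1|5) = 1. Collecting the sign factors: -1.
Product: (-1)·(-1) = 1.

1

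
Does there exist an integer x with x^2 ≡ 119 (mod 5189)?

5189 ≡ 1 (mod 4), so quadratic reciprocity gives (119|5189) = (5189|119). Reduce: 5189 ≡ 72 (mod 119). Now have (72|119).
Factor out 2: 72 = 2^3·9. Since 119 ≡ 7 (mod 8), (2|119) = +1, and (2|119)^3 = +1. Now have (9|119).
9 ≡ 1 (mod 4), so quadratic reciprocity gives (9|119) = (119|9). Reduce: 119 ≡ 2 (mod 9). Now have (2|9).
Factor out 2: 2 = 2. Since 9 ≡ 1 (mod 8), (2|9) = +1. Now have (1|9).
(1|9) = 1. Collecting the sign factors: 1.
The Legendre symbol is 1, so x^2 ≡ 119 (mod 5189) has solution.

yes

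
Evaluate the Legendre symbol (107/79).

-1

Reduce the numerator: 107 ≡ 28 (mod 79), so (107/79) = (28/79).
Factor out 2: 28 = 2^2·7. Since 79 ≡ 7 (mod 8), (2/79) = +1, and (2/79)^2 = +1. Now have (7/79).
Both 7 ≡ 3 and 79 ≡ 3 (mod 4), so reciprocity gives (7/79) = -(79/7). Reduce: 79 ≡ 2 (mod 7). Now have -(2/7).
Factor out 2: 2 = 2. Since 7 ≡ 7 (mod 8), (2/7) = +1. Now have -(1/7).
(1/7) = 1. Collecting the sign factors: -1.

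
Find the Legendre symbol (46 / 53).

(46 / 53)
  = -(23 / 53)    [53 ≡ 5 mod 8 ⇒ (2 / 53) = -1]
  = -(53 / 23)    [QR: 53 ≡ 1 mod 4, sign kept]
  = -(7 / 23)    [53 ≡ 7 mod 23]
  = (23 / 7)    [QR: both ≡ 3 mod 4, sign flips]
  = (2 / 7)    [23 ≡ 2 mod 7]
  = (1 / 7)    [7 ≡ 7 mod 8 ⇒ (2 / 7) = +1]
  = 1    [(1 / 7) = 1]

1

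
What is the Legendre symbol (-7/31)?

(-7/31)
  = (24/31)    [-7 ≡ 24 mod 31]
  = (3/31)    [31 ≡ 7 mod 8 ⇒ (2/31)^3 = +1]
  = -(31/3)    [QR: both ≡ 3 mod 4, sign flips]
  = -(1/3)    [31 ≡ 1 mod 3]
  = -1    [(1/3) = 1]

-1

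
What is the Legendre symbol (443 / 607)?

-1

Both 443 ≡ 3 and 607 ≡ 3 (mod 4), so reciprocity gives (443 / 607) = -(607 / 443). Reduce: 607 ≡ 164 (mod 443). Now have -(164 / 443).
Factor out 2: 164 = 2^2·41. Since 443 ≡ 3 (mod 8), (2 / 443) = -1, and (2 / 443)^2 = +1. Now have -(41 / 443).
41 ≡ 1 (mod 4), so quadratic reciprocity gives (41 / 443) = (443 / 41). Reduce: 443 ≡ 33 (mod 41). Now have -(33 / 41).
33 ≡ 1 (mod 4), so quadratic reciprocity gives (33 / 41) = (41 / 33). Reduce: 41 ≡ 8 (mod 33). Now have -(8 / 33).
Factor out 2: 8 = 2^3. Since 33 ≡ 1 (mod 8), (2 / 33) = +1, and (2 / 33)^3 = +1. Now have -(1 / 33).
(1 / 33) = 1. Collecting the sign factors: -1.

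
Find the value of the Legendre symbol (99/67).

(99/67)
  = (32/67)    [99 ≡ 32 mod 67]
  = -(1/67)    [67 ≡ 3 mod 8 ⇒ (2/67)^5 = -1]
  = -1    [(1/67) = 1]

-1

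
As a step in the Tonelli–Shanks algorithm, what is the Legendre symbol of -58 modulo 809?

-1

(-58/809)
  = (58/809)    [809 ≡ 1 mod 4 ⇒ (-1/809) = +1]
  = (29/809)    [809 ≡ 1 mod 8 ⇒ (2/809) = +1]
  = (809/29)    [QR: 29 ≡ 1 mod 4, sign kept]
  = (26/29)    [809 ≡ 26 mod 29]
  = -(13/29)    [29 ≡ 5 mod 8 ⇒ (2/29) = -1]
  = -(29/13)    [QR: 13 ≡ 1 mod 4, sign kept]
  = -(3/13)    [29 ≡ 3 mod 13]
  = -(13/3)    [QR: 13 ≡ 1 mod 4, sign kept]
  = -(1/3)    [13 ≡ 1 mod 3]
  = -1    [(1/3) = 1]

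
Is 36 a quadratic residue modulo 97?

(36/97)
  = (9/97)    [97 ≡ 1 mod 8 ⇒ (2/97)^2 = +1]
  = (97/9)    [QR: 9 ≡ 1 mod 4, sign kept]
  = (7/9)    [97 ≡ 7 mod 9]
  = (9/7)    [QR: 9 ≡ 1 mod 4, sign kept]
  = (2/7)    [9 ≡ 2 mod 7]
  = (1/7)    [7 ≡ 7 mod 8 ⇒ (2/7) = +1]
  = 1    [(1/7) = 1]
(36/97) = 1, and 97 is prime, so 36 is a quadratic residue mod 97.

yes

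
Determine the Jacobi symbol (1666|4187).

Factor out 2: 1666 = 2·833. Since 4187 ≡ 3 (mod 8), (2|4187) = -1. Now have -(833|4187).
833 ≡ 1 (mod 4), so quadratic reciprocity gives (833|4187) = (4187|833). Reduce: 4187 ≡ 22 (mod 833). Now have -(22|833).
Factor out 2: 22 = 2·11. Since 833 ≡ 1 (mod 8), (2|833) = +1. Now have -(11|833).
833 ≡ 1 (mod 4), so quadratic reciprocity gives (11|833) = (833|11). Reduce: 833 ≡ 8 (mod 11). Now have -(8|11).
Factor out 2: 8 = 2^3. Since 11 ≡ 3 (mod 8), (2|11) = -1, and (2|11)^3 = -1. Now have (1|11).
(1|11) = 1. Collecting the sign factors: 1.

1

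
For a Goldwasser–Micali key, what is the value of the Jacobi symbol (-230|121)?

Pull out -1: (-230|121) = (-1|121)·(230|121). Since 121 ≡ 1 (mod 4), (-1|121) = +1. Now have (230|121).
Reduce the numerator: 230 ≡ 109 (mod 121), so (230|121) = (109|121).
109 ≡ 1 (mod 4), so quadratic reciprocity gives (109|121) = (121|109). Reduce: 121 ≡ 12 (mod 109). Now have (12|109).
Factor out 2: 12 = 2^2·3. Since 109 ≡ 5 (mod 8), (2|109) = -1, and (2|109)^2 = +1. Now have (3|109).
109 ≡ 1 (mod 4), so quadratic reciprocity gives (3|109) = (109|3). Reduce: 109 ≡ 1 (mod 3). Now have (1|3).
(1|3) = 1. Collecting the sign factors: 1.

1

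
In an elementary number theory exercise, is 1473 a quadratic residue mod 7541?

1473 ≡ 1 (mod 4), so quadratic reciprocity gives (1473|7541) = (7541|1473). Reduce: 7541 ≡ 176 (mod 1473). Now have (176|1473).
Factor out 2: 176 = 2^4·11. Since 1473 ≡ 1 (mod 8), (2|1473) = +1, and (2|1473)^4 = +1. Now have (11|1473).
1473 ≡ 1 (mod 4), so quadratic reciprocity gives (11|1473) = (1473|11). Reduce: 1473 ≡ 10 (mod 11). Now have (10|11).
Factor out 2: 10 = 2·5. Since 11 ≡ 3 (mod 8), (2|11) = -1. Now have -(5|11).
5 ≡ 1 (mod 4), so quadratic reciprocity gives (5|11) = (11|5). Reduce: 11 ≡ 1 (mod 5). Now have -(1|5).
(1|5) = 1. Collecting the sign factors: -1.
(1473|7541) = -1, and 7541 is prime, so 1473 is not a quadratic residue mod 7541.

no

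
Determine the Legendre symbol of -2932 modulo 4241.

Pull out -1: (-2932|4241) = (-1|4241)·(2932|4241). Since 4241 ≡ 1 (mod 4), (-1|4241) = +1. Now have (2932|4241).
Factor out 2: 2932 = 2^2·733. Since 4241 ≡ 1 (mod 8), (2|4241) = +1, and (2|4241)^2 = +1. Now have (733|4241).
733 ≡ 1 (mod 4), so quadratic reciprocity gives (733|4241) = (4241|733). Reduce: 4241 ≡ 576 (mod 733). Now have (576|733).
Factor out 2: 576 = 2^6·9. Since 733 ≡ 5 (mod 8), (2|733) = -1, and (2|733)^6 = +1. Now have (9|733).
9 ≡ 1 (mod 4), so quadratic reciprocity gives (9|733) = (733|9). Reduce: 733 ≡ 4 (mod 9). Now have (4|9).
Factor out 2: 4 = 2^2. Since 9 ≡ 1 (mod 8), (2|9) = +1, and (2|9)^2 = +1. Now have (1|9).
(1|9) = 1. Collecting the sign factors: 1.

1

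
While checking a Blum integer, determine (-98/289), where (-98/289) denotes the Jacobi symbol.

1

Pull out -1: (-98/289) = (-1/289)·(98/289). Since 289 ≡ 1 (mod 4), (-1/289) = +1. Now have (98/289).
Factor out 2: 98 = 2·49. Since 289 ≡ 1 (mod 8), (2/289) = +1. Now have (49/289).
49 ≡ 1 (mod 4), so quadratic reciprocity gives (49/289) = (289/49). Reduce: 289 ≡ 44 (mod 49). Now have (44/49).
Factor out 2: 44 = 2^2·11. Since 49 ≡ 1 (mod 8), (2/49) = +1, and (2/49)^2 = +1. Now have (11/49).
49 ≡ 1 (mod 4), so quadratic reciprocity gives (11/49) = (49/11). Reduce: 49 ≡ 5 (mod 11). Now have (5/11).
5 ≡ 1 (mod 4), so quadratic reciprocity gives (5/11) = (11/5). Reduce: 11 ≡ 1 (mod 5). Now have (1/5).
(1/5) = 1. Collecting the sign factors: 1.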